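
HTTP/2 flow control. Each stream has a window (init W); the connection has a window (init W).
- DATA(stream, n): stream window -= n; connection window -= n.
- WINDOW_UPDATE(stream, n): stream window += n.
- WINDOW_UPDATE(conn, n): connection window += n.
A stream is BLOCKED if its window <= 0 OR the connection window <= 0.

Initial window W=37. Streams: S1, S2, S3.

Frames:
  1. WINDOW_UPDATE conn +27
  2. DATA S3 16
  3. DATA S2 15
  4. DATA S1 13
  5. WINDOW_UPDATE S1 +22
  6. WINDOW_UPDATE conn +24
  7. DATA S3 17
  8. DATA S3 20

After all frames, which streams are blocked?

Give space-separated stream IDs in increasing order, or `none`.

Op 1: conn=64 S1=37 S2=37 S3=37 blocked=[]
Op 2: conn=48 S1=37 S2=37 S3=21 blocked=[]
Op 3: conn=33 S1=37 S2=22 S3=21 blocked=[]
Op 4: conn=20 S1=24 S2=22 S3=21 blocked=[]
Op 5: conn=20 S1=46 S2=22 S3=21 blocked=[]
Op 6: conn=44 S1=46 S2=22 S3=21 blocked=[]
Op 7: conn=27 S1=46 S2=22 S3=4 blocked=[]
Op 8: conn=7 S1=46 S2=22 S3=-16 blocked=[3]

Answer: S3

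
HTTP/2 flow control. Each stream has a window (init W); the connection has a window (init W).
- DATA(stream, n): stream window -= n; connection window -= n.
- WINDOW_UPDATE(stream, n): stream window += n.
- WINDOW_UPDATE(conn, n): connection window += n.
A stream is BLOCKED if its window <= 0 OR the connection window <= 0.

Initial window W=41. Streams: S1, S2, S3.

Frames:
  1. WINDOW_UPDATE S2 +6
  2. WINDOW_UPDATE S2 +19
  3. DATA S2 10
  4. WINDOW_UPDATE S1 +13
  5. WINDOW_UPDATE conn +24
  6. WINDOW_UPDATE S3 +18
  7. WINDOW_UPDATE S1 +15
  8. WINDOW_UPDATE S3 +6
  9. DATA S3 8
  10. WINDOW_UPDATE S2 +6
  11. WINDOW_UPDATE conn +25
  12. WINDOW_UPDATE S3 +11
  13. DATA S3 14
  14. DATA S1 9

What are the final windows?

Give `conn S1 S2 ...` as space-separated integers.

Op 1: conn=41 S1=41 S2=47 S3=41 blocked=[]
Op 2: conn=41 S1=41 S2=66 S3=41 blocked=[]
Op 3: conn=31 S1=41 S2=56 S3=41 blocked=[]
Op 4: conn=31 S1=54 S2=56 S3=41 blocked=[]
Op 5: conn=55 S1=54 S2=56 S3=41 blocked=[]
Op 6: conn=55 S1=54 S2=56 S3=59 blocked=[]
Op 7: conn=55 S1=69 S2=56 S3=59 blocked=[]
Op 8: conn=55 S1=69 S2=56 S3=65 blocked=[]
Op 9: conn=47 S1=69 S2=56 S3=57 blocked=[]
Op 10: conn=47 S1=69 S2=62 S3=57 blocked=[]
Op 11: conn=72 S1=69 S2=62 S3=57 blocked=[]
Op 12: conn=72 S1=69 S2=62 S3=68 blocked=[]
Op 13: conn=58 S1=69 S2=62 S3=54 blocked=[]
Op 14: conn=49 S1=60 S2=62 S3=54 blocked=[]

Answer: 49 60 62 54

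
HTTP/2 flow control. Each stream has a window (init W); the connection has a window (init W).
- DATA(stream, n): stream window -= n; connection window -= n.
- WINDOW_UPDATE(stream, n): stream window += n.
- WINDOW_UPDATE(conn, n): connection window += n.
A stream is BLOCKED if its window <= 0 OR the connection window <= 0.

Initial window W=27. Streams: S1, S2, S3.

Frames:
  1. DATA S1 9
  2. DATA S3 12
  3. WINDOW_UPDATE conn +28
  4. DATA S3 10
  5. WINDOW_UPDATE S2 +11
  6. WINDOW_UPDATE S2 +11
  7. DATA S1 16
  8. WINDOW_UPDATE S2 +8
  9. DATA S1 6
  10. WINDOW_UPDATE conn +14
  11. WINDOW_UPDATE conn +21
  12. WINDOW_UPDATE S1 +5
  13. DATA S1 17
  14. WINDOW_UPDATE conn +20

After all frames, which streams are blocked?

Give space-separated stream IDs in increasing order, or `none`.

Answer: S1

Derivation:
Op 1: conn=18 S1=18 S2=27 S3=27 blocked=[]
Op 2: conn=6 S1=18 S2=27 S3=15 blocked=[]
Op 3: conn=34 S1=18 S2=27 S3=15 blocked=[]
Op 4: conn=24 S1=18 S2=27 S3=5 blocked=[]
Op 5: conn=24 S1=18 S2=38 S3=5 blocked=[]
Op 6: conn=24 S1=18 S2=49 S3=5 blocked=[]
Op 7: conn=8 S1=2 S2=49 S3=5 blocked=[]
Op 8: conn=8 S1=2 S2=57 S3=5 blocked=[]
Op 9: conn=2 S1=-4 S2=57 S3=5 blocked=[1]
Op 10: conn=16 S1=-4 S2=57 S3=5 blocked=[1]
Op 11: conn=37 S1=-4 S2=57 S3=5 blocked=[1]
Op 12: conn=37 S1=1 S2=57 S3=5 blocked=[]
Op 13: conn=20 S1=-16 S2=57 S3=5 blocked=[1]
Op 14: conn=40 S1=-16 S2=57 S3=5 blocked=[1]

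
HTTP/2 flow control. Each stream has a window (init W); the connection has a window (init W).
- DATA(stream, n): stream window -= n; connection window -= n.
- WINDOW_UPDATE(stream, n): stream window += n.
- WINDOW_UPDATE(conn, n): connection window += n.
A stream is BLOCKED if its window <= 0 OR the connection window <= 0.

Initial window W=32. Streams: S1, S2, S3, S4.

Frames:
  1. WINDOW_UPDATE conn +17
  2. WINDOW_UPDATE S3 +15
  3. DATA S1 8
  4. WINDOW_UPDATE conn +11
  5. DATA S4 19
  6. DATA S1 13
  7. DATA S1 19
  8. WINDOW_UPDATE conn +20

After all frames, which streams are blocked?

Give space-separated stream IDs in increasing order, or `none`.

Op 1: conn=49 S1=32 S2=32 S3=32 S4=32 blocked=[]
Op 2: conn=49 S1=32 S2=32 S3=47 S4=32 blocked=[]
Op 3: conn=41 S1=24 S2=32 S3=47 S4=32 blocked=[]
Op 4: conn=52 S1=24 S2=32 S3=47 S4=32 blocked=[]
Op 5: conn=33 S1=24 S2=32 S3=47 S4=13 blocked=[]
Op 6: conn=20 S1=11 S2=32 S3=47 S4=13 blocked=[]
Op 7: conn=1 S1=-8 S2=32 S3=47 S4=13 blocked=[1]
Op 8: conn=21 S1=-8 S2=32 S3=47 S4=13 blocked=[1]

Answer: S1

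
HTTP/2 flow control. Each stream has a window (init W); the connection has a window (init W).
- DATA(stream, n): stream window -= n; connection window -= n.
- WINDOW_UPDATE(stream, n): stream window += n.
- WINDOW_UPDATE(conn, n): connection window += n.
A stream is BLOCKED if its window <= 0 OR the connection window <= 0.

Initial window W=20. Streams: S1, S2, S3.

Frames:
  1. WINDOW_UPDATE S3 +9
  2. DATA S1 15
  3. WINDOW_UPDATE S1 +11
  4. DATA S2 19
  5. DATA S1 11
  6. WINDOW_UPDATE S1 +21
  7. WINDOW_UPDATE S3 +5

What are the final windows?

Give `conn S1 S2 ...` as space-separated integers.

Op 1: conn=20 S1=20 S2=20 S3=29 blocked=[]
Op 2: conn=5 S1=5 S2=20 S3=29 blocked=[]
Op 3: conn=5 S1=16 S2=20 S3=29 blocked=[]
Op 4: conn=-14 S1=16 S2=1 S3=29 blocked=[1, 2, 3]
Op 5: conn=-25 S1=5 S2=1 S3=29 blocked=[1, 2, 3]
Op 6: conn=-25 S1=26 S2=1 S3=29 blocked=[1, 2, 3]
Op 7: conn=-25 S1=26 S2=1 S3=34 blocked=[1, 2, 3]

Answer: -25 26 1 34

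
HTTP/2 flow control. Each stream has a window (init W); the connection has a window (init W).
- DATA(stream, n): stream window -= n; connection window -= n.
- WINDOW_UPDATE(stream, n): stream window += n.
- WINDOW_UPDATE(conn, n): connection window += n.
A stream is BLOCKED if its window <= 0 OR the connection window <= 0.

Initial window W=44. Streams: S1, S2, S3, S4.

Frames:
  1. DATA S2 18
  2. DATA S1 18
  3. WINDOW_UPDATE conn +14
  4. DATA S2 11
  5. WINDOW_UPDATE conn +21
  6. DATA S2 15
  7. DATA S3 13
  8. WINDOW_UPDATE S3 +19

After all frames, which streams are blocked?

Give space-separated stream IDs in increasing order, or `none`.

Answer: S2

Derivation:
Op 1: conn=26 S1=44 S2=26 S3=44 S4=44 blocked=[]
Op 2: conn=8 S1=26 S2=26 S3=44 S4=44 blocked=[]
Op 3: conn=22 S1=26 S2=26 S3=44 S4=44 blocked=[]
Op 4: conn=11 S1=26 S2=15 S3=44 S4=44 blocked=[]
Op 5: conn=32 S1=26 S2=15 S3=44 S4=44 blocked=[]
Op 6: conn=17 S1=26 S2=0 S3=44 S4=44 blocked=[2]
Op 7: conn=4 S1=26 S2=0 S3=31 S4=44 blocked=[2]
Op 8: conn=4 S1=26 S2=0 S3=50 S4=44 blocked=[2]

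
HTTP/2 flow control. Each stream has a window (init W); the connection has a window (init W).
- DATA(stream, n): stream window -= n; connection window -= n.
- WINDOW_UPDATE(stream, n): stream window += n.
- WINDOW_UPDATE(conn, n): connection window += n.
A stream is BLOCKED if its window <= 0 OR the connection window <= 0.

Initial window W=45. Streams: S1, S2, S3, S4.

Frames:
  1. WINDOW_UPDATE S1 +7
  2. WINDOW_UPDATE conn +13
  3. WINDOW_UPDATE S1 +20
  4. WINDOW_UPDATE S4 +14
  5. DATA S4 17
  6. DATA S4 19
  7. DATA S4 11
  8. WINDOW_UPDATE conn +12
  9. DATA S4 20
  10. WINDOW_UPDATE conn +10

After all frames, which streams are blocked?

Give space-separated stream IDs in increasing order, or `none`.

Op 1: conn=45 S1=52 S2=45 S3=45 S4=45 blocked=[]
Op 2: conn=58 S1=52 S2=45 S3=45 S4=45 blocked=[]
Op 3: conn=58 S1=72 S2=45 S3=45 S4=45 blocked=[]
Op 4: conn=58 S1=72 S2=45 S3=45 S4=59 blocked=[]
Op 5: conn=41 S1=72 S2=45 S3=45 S4=42 blocked=[]
Op 6: conn=22 S1=72 S2=45 S3=45 S4=23 blocked=[]
Op 7: conn=11 S1=72 S2=45 S3=45 S4=12 blocked=[]
Op 8: conn=23 S1=72 S2=45 S3=45 S4=12 blocked=[]
Op 9: conn=3 S1=72 S2=45 S3=45 S4=-8 blocked=[4]
Op 10: conn=13 S1=72 S2=45 S3=45 S4=-8 blocked=[4]

Answer: S4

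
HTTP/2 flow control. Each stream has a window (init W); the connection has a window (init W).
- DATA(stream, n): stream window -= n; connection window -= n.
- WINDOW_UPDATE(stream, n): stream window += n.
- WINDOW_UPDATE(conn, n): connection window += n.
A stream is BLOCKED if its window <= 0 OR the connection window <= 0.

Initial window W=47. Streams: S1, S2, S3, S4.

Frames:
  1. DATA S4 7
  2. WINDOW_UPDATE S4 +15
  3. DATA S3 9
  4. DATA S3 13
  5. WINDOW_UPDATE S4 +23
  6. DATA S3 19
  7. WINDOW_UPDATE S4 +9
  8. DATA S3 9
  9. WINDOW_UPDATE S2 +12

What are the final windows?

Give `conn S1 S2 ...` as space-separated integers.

Op 1: conn=40 S1=47 S2=47 S3=47 S4=40 blocked=[]
Op 2: conn=40 S1=47 S2=47 S3=47 S4=55 blocked=[]
Op 3: conn=31 S1=47 S2=47 S3=38 S4=55 blocked=[]
Op 4: conn=18 S1=47 S2=47 S3=25 S4=55 blocked=[]
Op 5: conn=18 S1=47 S2=47 S3=25 S4=78 blocked=[]
Op 6: conn=-1 S1=47 S2=47 S3=6 S4=78 blocked=[1, 2, 3, 4]
Op 7: conn=-1 S1=47 S2=47 S3=6 S4=87 blocked=[1, 2, 3, 4]
Op 8: conn=-10 S1=47 S2=47 S3=-3 S4=87 blocked=[1, 2, 3, 4]
Op 9: conn=-10 S1=47 S2=59 S3=-3 S4=87 blocked=[1, 2, 3, 4]

Answer: -10 47 59 -3 87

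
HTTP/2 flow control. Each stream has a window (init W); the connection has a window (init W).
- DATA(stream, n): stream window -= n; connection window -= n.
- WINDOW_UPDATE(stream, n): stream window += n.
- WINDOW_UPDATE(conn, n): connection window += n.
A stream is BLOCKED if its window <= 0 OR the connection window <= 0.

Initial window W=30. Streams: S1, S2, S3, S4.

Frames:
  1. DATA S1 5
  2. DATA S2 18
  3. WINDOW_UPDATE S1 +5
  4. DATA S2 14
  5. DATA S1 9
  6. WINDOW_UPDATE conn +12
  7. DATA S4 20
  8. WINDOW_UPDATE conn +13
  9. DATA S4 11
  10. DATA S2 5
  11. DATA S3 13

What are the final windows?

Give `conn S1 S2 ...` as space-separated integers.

Answer: -40 21 -7 17 -1

Derivation:
Op 1: conn=25 S1=25 S2=30 S3=30 S4=30 blocked=[]
Op 2: conn=7 S1=25 S2=12 S3=30 S4=30 blocked=[]
Op 3: conn=7 S1=30 S2=12 S3=30 S4=30 blocked=[]
Op 4: conn=-7 S1=30 S2=-2 S3=30 S4=30 blocked=[1, 2, 3, 4]
Op 5: conn=-16 S1=21 S2=-2 S3=30 S4=30 blocked=[1, 2, 3, 4]
Op 6: conn=-4 S1=21 S2=-2 S3=30 S4=30 blocked=[1, 2, 3, 4]
Op 7: conn=-24 S1=21 S2=-2 S3=30 S4=10 blocked=[1, 2, 3, 4]
Op 8: conn=-11 S1=21 S2=-2 S3=30 S4=10 blocked=[1, 2, 3, 4]
Op 9: conn=-22 S1=21 S2=-2 S3=30 S4=-1 blocked=[1, 2, 3, 4]
Op 10: conn=-27 S1=21 S2=-7 S3=30 S4=-1 blocked=[1, 2, 3, 4]
Op 11: conn=-40 S1=21 S2=-7 S3=17 S4=-1 blocked=[1, 2, 3, 4]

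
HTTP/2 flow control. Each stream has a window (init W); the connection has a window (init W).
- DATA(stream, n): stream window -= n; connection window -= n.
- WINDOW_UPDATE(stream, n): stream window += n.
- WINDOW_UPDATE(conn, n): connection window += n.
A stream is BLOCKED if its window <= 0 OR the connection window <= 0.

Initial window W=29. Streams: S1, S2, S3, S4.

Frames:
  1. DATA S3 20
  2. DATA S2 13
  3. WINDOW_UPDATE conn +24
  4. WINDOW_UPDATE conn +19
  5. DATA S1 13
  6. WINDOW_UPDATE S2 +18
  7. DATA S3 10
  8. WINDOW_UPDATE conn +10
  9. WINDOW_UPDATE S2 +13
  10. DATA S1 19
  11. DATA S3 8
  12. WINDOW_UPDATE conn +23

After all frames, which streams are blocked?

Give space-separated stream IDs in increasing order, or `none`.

Op 1: conn=9 S1=29 S2=29 S3=9 S4=29 blocked=[]
Op 2: conn=-4 S1=29 S2=16 S3=9 S4=29 blocked=[1, 2, 3, 4]
Op 3: conn=20 S1=29 S2=16 S3=9 S4=29 blocked=[]
Op 4: conn=39 S1=29 S2=16 S3=9 S4=29 blocked=[]
Op 5: conn=26 S1=16 S2=16 S3=9 S4=29 blocked=[]
Op 6: conn=26 S1=16 S2=34 S3=9 S4=29 blocked=[]
Op 7: conn=16 S1=16 S2=34 S3=-1 S4=29 blocked=[3]
Op 8: conn=26 S1=16 S2=34 S3=-1 S4=29 blocked=[3]
Op 9: conn=26 S1=16 S2=47 S3=-1 S4=29 blocked=[3]
Op 10: conn=7 S1=-3 S2=47 S3=-1 S4=29 blocked=[1, 3]
Op 11: conn=-1 S1=-3 S2=47 S3=-9 S4=29 blocked=[1, 2, 3, 4]
Op 12: conn=22 S1=-3 S2=47 S3=-9 S4=29 blocked=[1, 3]

Answer: S1 S3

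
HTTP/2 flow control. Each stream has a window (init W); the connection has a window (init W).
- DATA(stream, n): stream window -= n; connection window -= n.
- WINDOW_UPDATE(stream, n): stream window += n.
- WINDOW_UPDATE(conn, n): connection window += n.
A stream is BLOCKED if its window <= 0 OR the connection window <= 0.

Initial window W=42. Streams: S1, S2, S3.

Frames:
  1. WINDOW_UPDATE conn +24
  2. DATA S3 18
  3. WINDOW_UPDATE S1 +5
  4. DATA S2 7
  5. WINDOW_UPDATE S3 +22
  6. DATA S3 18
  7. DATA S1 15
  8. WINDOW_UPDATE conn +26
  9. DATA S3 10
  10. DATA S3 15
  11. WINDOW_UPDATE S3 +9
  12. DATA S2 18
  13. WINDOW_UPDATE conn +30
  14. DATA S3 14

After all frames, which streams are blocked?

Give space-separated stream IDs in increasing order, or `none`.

Answer: S3

Derivation:
Op 1: conn=66 S1=42 S2=42 S3=42 blocked=[]
Op 2: conn=48 S1=42 S2=42 S3=24 blocked=[]
Op 3: conn=48 S1=47 S2=42 S3=24 blocked=[]
Op 4: conn=41 S1=47 S2=35 S3=24 blocked=[]
Op 5: conn=41 S1=47 S2=35 S3=46 blocked=[]
Op 6: conn=23 S1=47 S2=35 S3=28 blocked=[]
Op 7: conn=8 S1=32 S2=35 S3=28 blocked=[]
Op 8: conn=34 S1=32 S2=35 S3=28 blocked=[]
Op 9: conn=24 S1=32 S2=35 S3=18 blocked=[]
Op 10: conn=9 S1=32 S2=35 S3=3 blocked=[]
Op 11: conn=9 S1=32 S2=35 S3=12 blocked=[]
Op 12: conn=-9 S1=32 S2=17 S3=12 blocked=[1, 2, 3]
Op 13: conn=21 S1=32 S2=17 S3=12 blocked=[]
Op 14: conn=7 S1=32 S2=17 S3=-2 blocked=[3]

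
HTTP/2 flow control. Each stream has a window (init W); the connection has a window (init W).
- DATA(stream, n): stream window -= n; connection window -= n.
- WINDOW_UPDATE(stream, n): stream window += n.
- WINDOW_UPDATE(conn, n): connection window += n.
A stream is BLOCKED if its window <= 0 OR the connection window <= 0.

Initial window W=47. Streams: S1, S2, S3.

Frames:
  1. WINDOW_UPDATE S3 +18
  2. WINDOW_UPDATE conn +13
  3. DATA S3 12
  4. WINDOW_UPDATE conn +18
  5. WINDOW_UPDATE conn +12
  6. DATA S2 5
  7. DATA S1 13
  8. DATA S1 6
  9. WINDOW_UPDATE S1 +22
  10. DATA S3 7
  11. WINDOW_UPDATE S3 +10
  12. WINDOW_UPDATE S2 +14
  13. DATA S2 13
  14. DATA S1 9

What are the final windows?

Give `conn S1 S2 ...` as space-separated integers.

Op 1: conn=47 S1=47 S2=47 S3=65 blocked=[]
Op 2: conn=60 S1=47 S2=47 S3=65 blocked=[]
Op 3: conn=48 S1=47 S2=47 S3=53 blocked=[]
Op 4: conn=66 S1=47 S2=47 S3=53 blocked=[]
Op 5: conn=78 S1=47 S2=47 S3=53 blocked=[]
Op 6: conn=73 S1=47 S2=42 S3=53 blocked=[]
Op 7: conn=60 S1=34 S2=42 S3=53 blocked=[]
Op 8: conn=54 S1=28 S2=42 S3=53 blocked=[]
Op 9: conn=54 S1=50 S2=42 S3=53 blocked=[]
Op 10: conn=47 S1=50 S2=42 S3=46 blocked=[]
Op 11: conn=47 S1=50 S2=42 S3=56 blocked=[]
Op 12: conn=47 S1=50 S2=56 S3=56 blocked=[]
Op 13: conn=34 S1=50 S2=43 S3=56 blocked=[]
Op 14: conn=25 S1=41 S2=43 S3=56 blocked=[]

Answer: 25 41 43 56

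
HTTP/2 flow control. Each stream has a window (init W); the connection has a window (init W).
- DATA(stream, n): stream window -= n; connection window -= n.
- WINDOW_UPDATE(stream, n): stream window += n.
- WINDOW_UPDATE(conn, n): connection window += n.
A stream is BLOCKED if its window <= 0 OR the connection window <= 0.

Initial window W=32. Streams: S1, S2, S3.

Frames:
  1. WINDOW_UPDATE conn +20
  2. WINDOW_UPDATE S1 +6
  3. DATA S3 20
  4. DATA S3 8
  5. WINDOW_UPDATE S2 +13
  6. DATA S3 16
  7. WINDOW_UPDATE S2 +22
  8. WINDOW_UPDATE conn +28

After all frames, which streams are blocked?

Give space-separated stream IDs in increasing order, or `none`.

Op 1: conn=52 S1=32 S2=32 S3=32 blocked=[]
Op 2: conn=52 S1=38 S2=32 S3=32 blocked=[]
Op 3: conn=32 S1=38 S2=32 S3=12 blocked=[]
Op 4: conn=24 S1=38 S2=32 S3=4 blocked=[]
Op 5: conn=24 S1=38 S2=45 S3=4 blocked=[]
Op 6: conn=8 S1=38 S2=45 S3=-12 blocked=[3]
Op 7: conn=8 S1=38 S2=67 S3=-12 blocked=[3]
Op 8: conn=36 S1=38 S2=67 S3=-12 blocked=[3]

Answer: S3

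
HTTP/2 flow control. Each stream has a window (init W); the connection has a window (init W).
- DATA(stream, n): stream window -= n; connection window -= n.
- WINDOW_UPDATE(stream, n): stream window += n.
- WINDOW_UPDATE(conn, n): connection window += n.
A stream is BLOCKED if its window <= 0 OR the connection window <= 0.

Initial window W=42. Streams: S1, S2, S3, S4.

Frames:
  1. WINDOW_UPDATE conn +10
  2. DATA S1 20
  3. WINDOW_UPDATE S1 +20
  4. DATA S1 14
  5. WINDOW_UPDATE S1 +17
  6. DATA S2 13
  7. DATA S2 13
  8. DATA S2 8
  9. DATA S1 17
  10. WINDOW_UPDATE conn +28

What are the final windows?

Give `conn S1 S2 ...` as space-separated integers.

Answer: -5 28 8 42 42

Derivation:
Op 1: conn=52 S1=42 S2=42 S3=42 S4=42 blocked=[]
Op 2: conn=32 S1=22 S2=42 S3=42 S4=42 blocked=[]
Op 3: conn=32 S1=42 S2=42 S3=42 S4=42 blocked=[]
Op 4: conn=18 S1=28 S2=42 S3=42 S4=42 blocked=[]
Op 5: conn=18 S1=45 S2=42 S3=42 S4=42 blocked=[]
Op 6: conn=5 S1=45 S2=29 S3=42 S4=42 blocked=[]
Op 7: conn=-8 S1=45 S2=16 S3=42 S4=42 blocked=[1, 2, 3, 4]
Op 8: conn=-16 S1=45 S2=8 S3=42 S4=42 blocked=[1, 2, 3, 4]
Op 9: conn=-33 S1=28 S2=8 S3=42 S4=42 blocked=[1, 2, 3, 4]
Op 10: conn=-5 S1=28 S2=8 S3=42 S4=42 blocked=[1, 2, 3, 4]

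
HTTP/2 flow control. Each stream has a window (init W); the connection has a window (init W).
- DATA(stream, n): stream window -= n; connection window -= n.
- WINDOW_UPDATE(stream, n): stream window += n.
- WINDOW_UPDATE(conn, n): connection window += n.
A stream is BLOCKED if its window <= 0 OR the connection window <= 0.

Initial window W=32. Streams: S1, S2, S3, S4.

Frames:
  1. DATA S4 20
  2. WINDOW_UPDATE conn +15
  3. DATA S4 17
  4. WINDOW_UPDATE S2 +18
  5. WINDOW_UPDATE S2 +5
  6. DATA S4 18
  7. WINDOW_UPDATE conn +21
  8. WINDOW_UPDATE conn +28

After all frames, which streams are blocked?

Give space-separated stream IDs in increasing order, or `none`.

Answer: S4

Derivation:
Op 1: conn=12 S1=32 S2=32 S3=32 S4=12 blocked=[]
Op 2: conn=27 S1=32 S2=32 S3=32 S4=12 blocked=[]
Op 3: conn=10 S1=32 S2=32 S3=32 S4=-5 blocked=[4]
Op 4: conn=10 S1=32 S2=50 S3=32 S4=-5 blocked=[4]
Op 5: conn=10 S1=32 S2=55 S3=32 S4=-5 blocked=[4]
Op 6: conn=-8 S1=32 S2=55 S3=32 S4=-23 blocked=[1, 2, 3, 4]
Op 7: conn=13 S1=32 S2=55 S3=32 S4=-23 blocked=[4]
Op 8: conn=41 S1=32 S2=55 S3=32 S4=-23 blocked=[4]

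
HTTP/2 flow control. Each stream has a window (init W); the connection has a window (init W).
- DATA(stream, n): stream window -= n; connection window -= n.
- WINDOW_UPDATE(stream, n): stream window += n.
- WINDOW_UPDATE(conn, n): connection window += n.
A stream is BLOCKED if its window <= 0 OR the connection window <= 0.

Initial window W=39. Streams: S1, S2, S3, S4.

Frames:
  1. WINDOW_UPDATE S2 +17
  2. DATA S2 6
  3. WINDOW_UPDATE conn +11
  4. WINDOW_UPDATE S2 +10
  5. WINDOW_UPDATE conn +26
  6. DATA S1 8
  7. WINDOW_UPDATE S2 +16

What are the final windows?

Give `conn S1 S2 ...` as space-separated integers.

Answer: 62 31 76 39 39

Derivation:
Op 1: conn=39 S1=39 S2=56 S3=39 S4=39 blocked=[]
Op 2: conn=33 S1=39 S2=50 S3=39 S4=39 blocked=[]
Op 3: conn=44 S1=39 S2=50 S3=39 S4=39 blocked=[]
Op 4: conn=44 S1=39 S2=60 S3=39 S4=39 blocked=[]
Op 5: conn=70 S1=39 S2=60 S3=39 S4=39 blocked=[]
Op 6: conn=62 S1=31 S2=60 S3=39 S4=39 blocked=[]
Op 7: conn=62 S1=31 S2=76 S3=39 S4=39 blocked=[]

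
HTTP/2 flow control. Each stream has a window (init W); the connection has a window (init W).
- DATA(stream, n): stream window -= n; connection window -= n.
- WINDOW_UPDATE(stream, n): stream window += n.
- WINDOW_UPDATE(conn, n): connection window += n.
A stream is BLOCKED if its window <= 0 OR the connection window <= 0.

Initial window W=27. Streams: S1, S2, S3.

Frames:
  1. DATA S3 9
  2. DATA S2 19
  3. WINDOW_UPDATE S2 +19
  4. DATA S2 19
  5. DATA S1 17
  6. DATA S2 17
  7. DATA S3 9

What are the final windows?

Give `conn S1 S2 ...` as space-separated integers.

Op 1: conn=18 S1=27 S2=27 S3=18 blocked=[]
Op 2: conn=-1 S1=27 S2=8 S3=18 blocked=[1, 2, 3]
Op 3: conn=-1 S1=27 S2=27 S3=18 blocked=[1, 2, 3]
Op 4: conn=-20 S1=27 S2=8 S3=18 blocked=[1, 2, 3]
Op 5: conn=-37 S1=10 S2=8 S3=18 blocked=[1, 2, 3]
Op 6: conn=-54 S1=10 S2=-9 S3=18 blocked=[1, 2, 3]
Op 7: conn=-63 S1=10 S2=-9 S3=9 blocked=[1, 2, 3]

Answer: -63 10 -9 9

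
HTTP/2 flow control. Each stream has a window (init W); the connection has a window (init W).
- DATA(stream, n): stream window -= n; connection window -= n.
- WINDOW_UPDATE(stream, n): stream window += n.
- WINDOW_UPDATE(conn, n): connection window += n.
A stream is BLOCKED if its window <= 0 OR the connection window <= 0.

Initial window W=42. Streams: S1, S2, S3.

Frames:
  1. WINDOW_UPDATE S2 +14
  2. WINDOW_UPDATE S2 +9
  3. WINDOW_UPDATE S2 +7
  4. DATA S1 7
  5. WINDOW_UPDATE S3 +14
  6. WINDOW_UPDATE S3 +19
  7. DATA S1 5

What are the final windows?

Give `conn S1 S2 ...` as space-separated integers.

Op 1: conn=42 S1=42 S2=56 S3=42 blocked=[]
Op 2: conn=42 S1=42 S2=65 S3=42 blocked=[]
Op 3: conn=42 S1=42 S2=72 S3=42 blocked=[]
Op 4: conn=35 S1=35 S2=72 S3=42 blocked=[]
Op 5: conn=35 S1=35 S2=72 S3=56 blocked=[]
Op 6: conn=35 S1=35 S2=72 S3=75 blocked=[]
Op 7: conn=30 S1=30 S2=72 S3=75 blocked=[]

Answer: 30 30 72 75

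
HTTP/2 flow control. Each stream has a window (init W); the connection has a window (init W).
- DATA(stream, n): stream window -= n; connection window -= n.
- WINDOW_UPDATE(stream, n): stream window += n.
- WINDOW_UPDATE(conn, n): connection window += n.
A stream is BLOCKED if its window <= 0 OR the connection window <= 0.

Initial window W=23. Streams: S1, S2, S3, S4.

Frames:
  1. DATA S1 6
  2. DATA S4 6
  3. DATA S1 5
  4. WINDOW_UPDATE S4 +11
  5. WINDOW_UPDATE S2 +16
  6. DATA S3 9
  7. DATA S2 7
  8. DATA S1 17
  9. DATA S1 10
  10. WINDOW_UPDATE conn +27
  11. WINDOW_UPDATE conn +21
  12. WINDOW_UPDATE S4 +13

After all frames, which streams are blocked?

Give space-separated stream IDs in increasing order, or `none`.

Op 1: conn=17 S1=17 S2=23 S3=23 S4=23 blocked=[]
Op 2: conn=11 S1=17 S2=23 S3=23 S4=17 blocked=[]
Op 3: conn=6 S1=12 S2=23 S3=23 S4=17 blocked=[]
Op 4: conn=6 S1=12 S2=23 S3=23 S4=28 blocked=[]
Op 5: conn=6 S1=12 S2=39 S3=23 S4=28 blocked=[]
Op 6: conn=-3 S1=12 S2=39 S3=14 S4=28 blocked=[1, 2, 3, 4]
Op 7: conn=-10 S1=12 S2=32 S3=14 S4=28 blocked=[1, 2, 3, 4]
Op 8: conn=-27 S1=-5 S2=32 S3=14 S4=28 blocked=[1, 2, 3, 4]
Op 9: conn=-37 S1=-15 S2=32 S3=14 S4=28 blocked=[1, 2, 3, 4]
Op 10: conn=-10 S1=-15 S2=32 S3=14 S4=28 blocked=[1, 2, 3, 4]
Op 11: conn=11 S1=-15 S2=32 S3=14 S4=28 blocked=[1]
Op 12: conn=11 S1=-15 S2=32 S3=14 S4=41 blocked=[1]

Answer: S1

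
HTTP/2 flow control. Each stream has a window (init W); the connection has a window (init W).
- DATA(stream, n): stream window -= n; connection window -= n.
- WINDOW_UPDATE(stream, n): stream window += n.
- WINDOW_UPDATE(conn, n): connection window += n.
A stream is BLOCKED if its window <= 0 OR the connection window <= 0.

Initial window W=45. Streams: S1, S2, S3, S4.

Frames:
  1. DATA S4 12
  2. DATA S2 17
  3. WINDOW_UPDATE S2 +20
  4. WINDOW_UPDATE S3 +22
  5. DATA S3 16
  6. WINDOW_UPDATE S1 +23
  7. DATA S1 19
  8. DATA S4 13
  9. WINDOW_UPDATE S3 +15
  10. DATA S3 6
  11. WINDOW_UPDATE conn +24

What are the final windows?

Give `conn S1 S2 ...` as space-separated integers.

Answer: -14 49 48 60 20

Derivation:
Op 1: conn=33 S1=45 S2=45 S3=45 S4=33 blocked=[]
Op 2: conn=16 S1=45 S2=28 S3=45 S4=33 blocked=[]
Op 3: conn=16 S1=45 S2=48 S3=45 S4=33 blocked=[]
Op 4: conn=16 S1=45 S2=48 S3=67 S4=33 blocked=[]
Op 5: conn=0 S1=45 S2=48 S3=51 S4=33 blocked=[1, 2, 3, 4]
Op 6: conn=0 S1=68 S2=48 S3=51 S4=33 blocked=[1, 2, 3, 4]
Op 7: conn=-19 S1=49 S2=48 S3=51 S4=33 blocked=[1, 2, 3, 4]
Op 8: conn=-32 S1=49 S2=48 S3=51 S4=20 blocked=[1, 2, 3, 4]
Op 9: conn=-32 S1=49 S2=48 S3=66 S4=20 blocked=[1, 2, 3, 4]
Op 10: conn=-38 S1=49 S2=48 S3=60 S4=20 blocked=[1, 2, 3, 4]
Op 11: conn=-14 S1=49 S2=48 S3=60 S4=20 blocked=[1, 2, 3, 4]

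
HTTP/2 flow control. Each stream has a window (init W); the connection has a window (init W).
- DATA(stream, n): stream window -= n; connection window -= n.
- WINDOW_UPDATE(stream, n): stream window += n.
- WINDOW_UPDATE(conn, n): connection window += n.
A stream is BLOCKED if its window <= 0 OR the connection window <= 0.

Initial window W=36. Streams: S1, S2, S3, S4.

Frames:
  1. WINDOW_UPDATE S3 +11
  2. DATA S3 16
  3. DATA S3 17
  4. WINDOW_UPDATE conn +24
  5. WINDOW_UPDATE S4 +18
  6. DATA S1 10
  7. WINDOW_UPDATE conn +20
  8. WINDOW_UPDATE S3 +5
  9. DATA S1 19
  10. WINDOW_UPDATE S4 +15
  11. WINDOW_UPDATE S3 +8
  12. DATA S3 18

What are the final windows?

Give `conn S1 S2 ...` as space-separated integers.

Answer: 0 7 36 9 69

Derivation:
Op 1: conn=36 S1=36 S2=36 S3=47 S4=36 blocked=[]
Op 2: conn=20 S1=36 S2=36 S3=31 S4=36 blocked=[]
Op 3: conn=3 S1=36 S2=36 S3=14 S4=36 blocked=[]
Op 4: conn=27 S1=36 S2=36 S3=14 S4=36 blocked=[]
Op 5: conn=27 S1=36 S2=36 S3=14 S4=54 blocked=[]
Op 6: conn=17 S1=26 S2=36 S3=14 S4=54 blocked=[]
Op 7: conn=37 S1=26 S2=36 S3=14 S4=54 blocked=[]
Op 8: conn=37 S1=26 S2=36 S3=19 S4=54 blocked=[]
Op 9: conn=18 S1=7 S2=36 S3=19 S4=54 blocked=[]
Op 10: conn=18 S1=7 S2=36 S3=19 S4=69 blocked=[]
Op 11: conn=18 S1=7 S2=36 S3=27 S4=69 blocked=[]
Op 12: conn=0 S1=7 S2=36 S3=9 S4=69 blocked=[1, 2, 3, 4]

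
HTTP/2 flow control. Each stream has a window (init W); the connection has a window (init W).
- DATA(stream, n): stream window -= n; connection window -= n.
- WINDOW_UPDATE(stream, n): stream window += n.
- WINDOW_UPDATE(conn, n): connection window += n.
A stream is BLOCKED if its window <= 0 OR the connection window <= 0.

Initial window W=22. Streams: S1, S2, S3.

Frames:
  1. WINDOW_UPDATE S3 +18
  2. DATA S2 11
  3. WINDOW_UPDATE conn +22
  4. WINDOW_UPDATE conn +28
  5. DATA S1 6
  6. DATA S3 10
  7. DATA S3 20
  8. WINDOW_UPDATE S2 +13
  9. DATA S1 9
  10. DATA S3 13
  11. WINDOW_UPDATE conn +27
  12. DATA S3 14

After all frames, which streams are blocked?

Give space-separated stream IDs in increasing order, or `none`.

Answer: S3

Derivation:
Op 1: conn=22 S1=22 S2=22 S3=40 blocked=[]
Op 2: conn=11 S1=22 S2=11 S3=40 blocked=[]
Op 3: conn=33 S1=22 S2=11 S3=40 blocked=[]
Op 4: conn=61 S1=22 S2=11 S3=40 blocked=[]
Op 5: conn=55 S1=16 S2=11 S3=40 blocked=[]
Op 6: conn=45 S1=16 S2=11 S3=30 blocked=[]
Op 7: conn=25 S1=16 S2=11 S3=10 blocked=[]
Op 8: conn=25 S1=16 S2=24 S3=10 blocked=[]
Op 9: conn=16 S1=7 S2=24 S3=10 blocked=[]
Op 10: conn=3 S1=7 S2=24 S3=-3 blocked=[3]
Op 11: conn=30 S1=7 S2=24 S3=-3 blocked=[3]
Op 12: conn=16 S1=7 S2=24 S3=-17 blocked=[3]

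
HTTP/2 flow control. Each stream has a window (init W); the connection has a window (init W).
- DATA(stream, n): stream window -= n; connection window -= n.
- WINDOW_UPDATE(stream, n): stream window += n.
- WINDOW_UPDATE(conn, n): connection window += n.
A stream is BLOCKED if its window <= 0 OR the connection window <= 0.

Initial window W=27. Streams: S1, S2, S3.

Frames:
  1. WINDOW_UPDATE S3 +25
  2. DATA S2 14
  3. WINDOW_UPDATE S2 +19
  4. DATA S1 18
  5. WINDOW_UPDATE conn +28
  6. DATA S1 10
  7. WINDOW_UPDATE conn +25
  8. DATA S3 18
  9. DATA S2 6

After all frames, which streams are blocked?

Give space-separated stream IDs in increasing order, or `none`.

Answer: S1

Derivation:
Op 1: conn=27 S1=27 S2=27 S3=52 blocked=[]
Op 2: conn=13 S1=27 S2=13 S3=52 blocked=[]
Op 3: conn=13 S1=27 S2=32 S3=52 blocked=[]
Op 4: conn=-5 S1=9 S2=32 S3=52 blocked=[1, 2, 3]
Op 5: conn=23 S1=9 S2=32 S3=52 blocked=[]
Op 6: conn=13 S1=-1 S2=32 S3=52 blocked=[1]
Op 7: conn=38 S1=-1 S2=32 S3=52 blocked=[1]
Op 8: conn=20 S1=-1 S2=32 S3=34 blocked=[1]
Op 9: conn=14 S1=-1 S2=26 S3=34 blocked=[1]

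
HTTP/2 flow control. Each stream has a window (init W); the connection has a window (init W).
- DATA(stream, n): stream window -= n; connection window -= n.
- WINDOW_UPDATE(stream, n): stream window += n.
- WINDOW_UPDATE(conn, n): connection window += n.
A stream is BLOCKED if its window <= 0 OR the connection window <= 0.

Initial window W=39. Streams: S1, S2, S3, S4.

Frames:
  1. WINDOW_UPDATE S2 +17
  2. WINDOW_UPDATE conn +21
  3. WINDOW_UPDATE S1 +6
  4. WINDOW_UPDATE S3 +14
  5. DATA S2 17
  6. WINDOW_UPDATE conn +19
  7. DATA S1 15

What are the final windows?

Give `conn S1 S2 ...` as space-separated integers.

Op 1: conn=39 S1=39 S2=56 S3=39 S4=39 blocked=[]
Op 2: conn=60 S1=39 S2=56 S3=39 S4=39 blocked=[]
Op 3: conn=60 S1=45 S2=56 S3=39 S4=39 blocked=[]
Op 4: conn=60 S1=45 S2=56 S3=53 S4=39 blocked=[]
Op 5: conn=43 S1=45 S2=39 S3=53 S4=39 blocked=[]
Op 6: conn=62 S1=45 S2=39 S3=53 S4=39 blocked=[]
Op 7: conn=47 S1=30 S2=39 S3=53 S4=39 blocked=[]

Answer: 47 30 39 53 39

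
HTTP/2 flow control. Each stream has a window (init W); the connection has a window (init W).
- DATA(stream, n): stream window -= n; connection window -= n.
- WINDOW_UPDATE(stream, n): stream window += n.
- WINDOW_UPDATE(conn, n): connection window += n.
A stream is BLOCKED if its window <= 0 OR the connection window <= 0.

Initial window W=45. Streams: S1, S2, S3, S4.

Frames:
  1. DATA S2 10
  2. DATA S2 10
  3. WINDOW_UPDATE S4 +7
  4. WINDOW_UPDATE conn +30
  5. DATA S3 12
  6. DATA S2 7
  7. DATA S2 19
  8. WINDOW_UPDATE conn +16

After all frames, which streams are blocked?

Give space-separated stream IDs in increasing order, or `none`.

Answer: S2

Derivation:
Op 1: conn=35 S1=45 S2=35 S3=45 S4=45 blocked=[]
Op 2: conn=25 S1=45 S2=25 S3=45 S4=45 blocked=[]
Op 3: conn=25 S1=45 S2=25 S3=45 S4=52 blocked=[]
Op 4: conn=55 S1=45 S2=25 S3=45 S4=52 blocked=[]
Op 5: conn=43 S1=45 S2=25 S3=33 S4=52 blocked=[]
Op 6: conn=36 S1=45 S2=18 S3=33 S4=52 blocked=[]
Op 7: conn=17 S1=45 S2=-1 S3=33 S4=52 blocked=[2]
Op 8: conn=33 S1=45 S2=-1 S3=33 S4=52 blocked=[2]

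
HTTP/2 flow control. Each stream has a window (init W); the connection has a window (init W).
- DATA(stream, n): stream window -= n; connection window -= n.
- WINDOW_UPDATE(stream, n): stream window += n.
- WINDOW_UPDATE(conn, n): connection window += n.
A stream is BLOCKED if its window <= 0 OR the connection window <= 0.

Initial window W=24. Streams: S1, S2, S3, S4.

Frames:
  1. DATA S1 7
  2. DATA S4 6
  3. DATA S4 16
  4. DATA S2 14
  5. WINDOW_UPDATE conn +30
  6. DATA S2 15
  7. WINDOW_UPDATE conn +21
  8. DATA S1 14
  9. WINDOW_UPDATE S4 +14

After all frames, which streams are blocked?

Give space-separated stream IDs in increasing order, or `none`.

Op 1: conn=17 S1=17 S2=24 S3=24 S4=24 blocked=[]
Op 2: conn=11 S1=17 S2=24 S3=24 S4=18 blocked=[]
Op 3: conn=-5 S1=17 S2=24 S3=24 S4=2 blocked=[1, 2, 3, 4]
Op 4: conn=-19 S1=17 S2=10 S3=24 S4=2 blocked=[1, 2, 3, 4]
Op 5: conn=11 S1=17 S2=10 S3=24 S4=2 blocked=[]
Op 6: conn=-4 S1=17 S2=-5 S3=24 S4=2 blocked=[1, 2, 3, 4]
Op 7: conn=17 S1=17 S2=-5 S3=24 S4=2 blocked=[2]
Op 8: conn=3 S1=3 S2=-5 S3=24 S4=2 blocked=[2]
Op 9: conn=3 S1=3 S2=-5 S3=24 S4=16 blocked=[2]

Answer: S2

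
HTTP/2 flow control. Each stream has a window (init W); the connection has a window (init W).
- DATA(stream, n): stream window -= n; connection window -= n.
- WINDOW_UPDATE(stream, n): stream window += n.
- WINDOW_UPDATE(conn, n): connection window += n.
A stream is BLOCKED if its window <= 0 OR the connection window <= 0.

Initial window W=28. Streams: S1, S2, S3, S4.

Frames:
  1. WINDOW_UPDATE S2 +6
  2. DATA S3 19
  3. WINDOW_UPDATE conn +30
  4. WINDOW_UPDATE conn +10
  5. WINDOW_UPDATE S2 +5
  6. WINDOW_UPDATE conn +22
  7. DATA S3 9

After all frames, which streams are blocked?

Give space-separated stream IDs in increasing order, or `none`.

Answer: S3

Derivation:
Op 1: conn=28 S1=28 S2=34 S3=28 S4=28 blocked=[]
Op 2: conn=9 S1=28 S2=34 S3=9 S4=28 blocked=[]
Op 3: conn=39 S1=28 S2=34 S3=9 S4=28 blocked=[]
Op 4: conn=49 S1=28 S2=34 S3=9 S4=28 blocked=[]
Op 5: conn=49 S1=28 S2=39 S3=9 S4=28 blocked=[]
Op 6: conn=71 S1=28 S2=39 S3=9 S4=28 blocked=[]
Op 7: conn=62 S1=28 S2=39 S3=0 S4=28 blocked=[3]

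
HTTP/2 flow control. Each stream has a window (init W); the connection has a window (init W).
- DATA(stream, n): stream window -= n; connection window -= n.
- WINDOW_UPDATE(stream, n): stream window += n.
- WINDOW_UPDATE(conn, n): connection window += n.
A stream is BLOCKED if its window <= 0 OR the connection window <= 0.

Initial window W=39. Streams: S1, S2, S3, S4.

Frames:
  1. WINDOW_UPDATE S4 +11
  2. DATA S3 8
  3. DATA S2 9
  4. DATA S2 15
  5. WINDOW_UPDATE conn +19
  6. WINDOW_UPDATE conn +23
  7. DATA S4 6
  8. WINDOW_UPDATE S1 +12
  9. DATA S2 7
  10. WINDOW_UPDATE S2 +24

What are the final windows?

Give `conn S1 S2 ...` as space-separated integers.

Op 1: conn=39 S1=39 S2=39 S3=39 S4=50 blocked=[]
Op 2: conn=31 S1=39 S2=39 S3=31 S4=50 blocked=[]
Op 3: conn=22 S1=39 S2=30 S3=31 S4=50 blocked=[]
Op 4: conn=7 S1=39 S2=15 S3=31 S4=50 blocked=[]
Op 5: conn=26 S1=39 S2=15 S3=31 S4=50 blocked=[]
Op 6: conn=49 S1=39 S2=15 S3=31 S4=50 blocked=[]
Op 7: conn=43 S1=39 S2=15 S3=31 S4=44 blocked=[]
Op 8: conn=43 S1=51 S2=15 S3=31 S4=44 blocked=[]
Op 9: conn=36 S1=51 S2=8 S3=31 S4=44 blocked=[]
Op 10: conn=36 S1=51 S2=32 S3=31 S4=44 blocked=[]

Answer: 36 51 32 31 44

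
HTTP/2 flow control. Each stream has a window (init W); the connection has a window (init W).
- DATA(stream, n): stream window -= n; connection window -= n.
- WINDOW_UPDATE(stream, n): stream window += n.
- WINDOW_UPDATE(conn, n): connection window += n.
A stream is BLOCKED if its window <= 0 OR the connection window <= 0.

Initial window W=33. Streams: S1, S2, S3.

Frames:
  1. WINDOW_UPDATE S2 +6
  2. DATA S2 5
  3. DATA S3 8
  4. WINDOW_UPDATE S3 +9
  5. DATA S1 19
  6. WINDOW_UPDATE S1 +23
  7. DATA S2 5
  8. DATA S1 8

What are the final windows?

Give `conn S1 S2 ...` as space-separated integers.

Answer: -12 29 29 34

Derivation:
Op 1: conn=33 S1=33 S2=39 S3=33 blocked=[]
Op 2: conn=28 S1=33 S2=34 S3=33 blocked=[]
Op 3: conn=20 S1=33 S2=34 S3=25 blocked=[]
Op 4: conn=20 S1=33 S2=34 S3=34 blocked=[]
Op 5: conn=1 S1=14 S2=34 S3=34 blocked=[]
Op 6: conn=1 S1=37 S2=34 S3=34 blocked=[]
Op 7: conn=-4 S1=37 S2=29 S3=34 blocked=[1, 2, 3]
Op 8: conn=-12 S1=29 S2=29 S3=34 blocked=[1, 2, 3]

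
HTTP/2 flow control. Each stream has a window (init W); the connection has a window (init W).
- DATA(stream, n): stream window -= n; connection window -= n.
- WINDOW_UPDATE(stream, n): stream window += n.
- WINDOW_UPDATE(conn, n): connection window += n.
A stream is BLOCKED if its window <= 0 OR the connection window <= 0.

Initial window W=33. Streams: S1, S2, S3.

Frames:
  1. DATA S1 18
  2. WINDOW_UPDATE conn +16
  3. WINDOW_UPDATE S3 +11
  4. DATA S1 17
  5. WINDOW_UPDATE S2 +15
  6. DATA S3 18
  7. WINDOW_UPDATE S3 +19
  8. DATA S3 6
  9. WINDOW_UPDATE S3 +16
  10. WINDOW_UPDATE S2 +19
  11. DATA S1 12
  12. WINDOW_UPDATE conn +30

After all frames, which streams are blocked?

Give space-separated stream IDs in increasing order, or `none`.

Answer: S1

Derivation:
Op 1: conn=15 S1=15 S2=33 S3=33 blocked=[]
Op 2: conn=31 S1=15 S2=33 S3=33 blocked=[]
Op 3: conn=31 S1=15 S2=33 S3=44 blocked=[]
Op 4: conn=14 S1=-2 S2=33 S3=44 blocked=[1]
Op 5: conn=14 S1=-2 S2=48 S3=44 blocked=[1]
Op 6: conn=-4 S1=-2 S2=48 S3=26 blocked=[1, 2, 3]
Op 7: conn=-4 S1=-2 S2=48 S3=45 blocked=[1, 2, 3]
Op 8: conn=-10 S1=-2 S2=48 S3=39 blocked=[1, 2, 3]
Op 9: conn=-10 S1=-2 S2=48 S3=55 blocked=[1, 2, 3]
Op 10: conn=-10 S1=-2 S2=67 S3=55 blocked=[1, 2, 3]
Op 11: conn=-22 S1=-14 S2=67 S3=55 blocked=[1, 2, 3]
Op 12: conn=8 S1=-14 S2=67 S3=55 blocked=[1]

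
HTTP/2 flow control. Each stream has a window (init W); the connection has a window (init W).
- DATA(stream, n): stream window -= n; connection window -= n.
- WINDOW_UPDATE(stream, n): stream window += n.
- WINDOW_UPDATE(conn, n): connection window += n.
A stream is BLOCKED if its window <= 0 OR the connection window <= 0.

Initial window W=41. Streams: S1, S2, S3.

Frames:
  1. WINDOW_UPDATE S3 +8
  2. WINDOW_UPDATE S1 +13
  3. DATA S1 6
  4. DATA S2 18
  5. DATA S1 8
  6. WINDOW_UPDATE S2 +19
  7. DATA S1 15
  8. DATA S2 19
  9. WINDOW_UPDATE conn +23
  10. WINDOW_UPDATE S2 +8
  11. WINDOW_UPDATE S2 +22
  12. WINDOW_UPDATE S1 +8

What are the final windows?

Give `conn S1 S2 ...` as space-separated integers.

Op 1: conn=41 S1=41 S2=41 S3=49 blocked=[]
Op 2: conn=41 S1=54 S2=41 S3=49 blocked=[]
Op 3: conn=35 S1=48 S2=41 S3=49 blocked=[]
Op 4: conn=17 S1=48 S2=23 S3=49 blocked=[]
Op 5: conn=9 S1=40 S2=23 S3=49 blocked=[]
Op 6: conn=9 S1=40 S2=42 S3=49 blocked=[]
Op 7: conn=-6 S1=25 S2=42 S3=49 blocked=[1, 2, 3]
Op 8: conn=-25 S1=25 S2=23 S3=49 blocked=[1, 2, 3]
Op 9: conn=-2 S1=25 S2=23 S3=49 blocked=[1, 2, 3]
Op 10: conn=-2 S1=25 S2=31 S3=49 blocked=[1, 2, 3]
Op 11: conn=-2 S1=25 S2=53 S3=49 blocked=[1, 2, 3]
Op 12: conn=-2 S1=33 S2=53 S3=49 blocked=[1, 2, 3]

Answer: -2 33 53 49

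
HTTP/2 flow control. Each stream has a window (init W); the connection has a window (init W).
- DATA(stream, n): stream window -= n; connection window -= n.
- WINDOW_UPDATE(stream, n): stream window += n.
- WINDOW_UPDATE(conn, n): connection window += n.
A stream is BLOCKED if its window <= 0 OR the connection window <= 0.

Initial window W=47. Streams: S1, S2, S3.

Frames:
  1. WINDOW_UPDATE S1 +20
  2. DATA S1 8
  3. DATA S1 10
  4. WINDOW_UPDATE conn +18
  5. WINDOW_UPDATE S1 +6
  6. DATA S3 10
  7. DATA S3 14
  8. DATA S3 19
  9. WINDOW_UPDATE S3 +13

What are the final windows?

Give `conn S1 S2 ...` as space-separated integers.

Op 1: conn=47 S1=67 S2=47 S3=47 blocked=[]
Op 2: conn=39 S1=59 S2=47 S3=47 blocked=[]
Op 3: conn=29 S1=49 S2=47 S3=47 blocked=[]
Op 4: conn=47 S1=49 S2=47 S3=47 blocked=[]
Op 5: conn=47 S1=55 S2=47 S3=47 blocked=[]
Op 6: conn=37 S1=55 S2=47 S3=37 blocked=[]
Op 7: conn=23 S1=55 S2=47 S3=23 blocked=[]
Op 8: conn=4 S1=55 S2=47 S3=4 blocked=[]
Op 9: conn=4 S1=55 S2=47 S3=17 blocked=[]

Answer: 4 55 47 17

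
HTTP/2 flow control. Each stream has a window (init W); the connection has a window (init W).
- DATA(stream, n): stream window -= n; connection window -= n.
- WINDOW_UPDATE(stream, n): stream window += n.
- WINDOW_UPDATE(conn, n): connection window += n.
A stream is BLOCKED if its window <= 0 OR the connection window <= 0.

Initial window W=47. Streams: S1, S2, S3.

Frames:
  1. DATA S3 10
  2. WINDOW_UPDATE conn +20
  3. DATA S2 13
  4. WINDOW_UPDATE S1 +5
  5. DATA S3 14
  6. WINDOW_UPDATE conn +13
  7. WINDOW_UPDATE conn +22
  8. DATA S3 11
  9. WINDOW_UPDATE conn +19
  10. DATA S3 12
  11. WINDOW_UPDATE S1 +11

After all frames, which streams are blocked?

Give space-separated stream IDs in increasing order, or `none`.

Answer: S3

Derivation:
Op 1: conn=37 S1=47 S2=47 S3=37 blocked=[]
Op 2: conn=57 S1=47 S2=47 S3=37 blocked=[]
Op 3: conn=44 S1=47 S2=34 S3=37 blocked=[]
Op 4: conn=44 S1=52 S2=34 S3=37 blocked=[]
Op 5: conn=30 S1=52 S2=34 S3=23 blocked=[]
Op 6: conn=43 S1=52 S2=34 S3=23 blocked=[]
Op 7: conn=65 S1=52 S2=34 S3=23 blocked=[]
Op 8: conn=54 S1=52 S2=34 S3=12 blocked=[]
Op 9: conn=73 S1=52 S2=34 S3=12 blocked=[]
Op 10: conn=61 S1=52 S2=34 S3=0 blocked=[3]
Op 11: conn=61 S1=63 S2=34 S3=0 blocked=[3]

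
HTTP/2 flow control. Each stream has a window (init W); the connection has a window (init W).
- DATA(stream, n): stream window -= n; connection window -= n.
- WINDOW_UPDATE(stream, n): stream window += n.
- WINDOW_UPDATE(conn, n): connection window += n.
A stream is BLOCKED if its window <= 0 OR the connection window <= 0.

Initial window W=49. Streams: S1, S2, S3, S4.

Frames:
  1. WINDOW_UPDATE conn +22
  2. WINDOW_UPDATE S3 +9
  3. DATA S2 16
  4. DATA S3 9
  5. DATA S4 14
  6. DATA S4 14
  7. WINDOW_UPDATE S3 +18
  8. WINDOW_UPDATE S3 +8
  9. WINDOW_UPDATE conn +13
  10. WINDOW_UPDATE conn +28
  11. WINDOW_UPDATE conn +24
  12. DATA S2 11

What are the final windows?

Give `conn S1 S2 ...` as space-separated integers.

Answer: 72 49 22 75 21

Derivation:
Op 1: conn=71 S1=49 S2=49 S3=49 S4=49 blocked=[]
Op 2: conn=71 S1=49 S2=49 S3=58 S4=49 blocked=[]
Op 3: conn=55 S1=49 S2=33 S3=58 S4=49 blocked=[]
Op 4: conn=46 S1=49 S2=33 S3=49 S4=49 blocked=[]
Op 5: conn=32 S1=49 S2=33 S3=49 S4=35 blocked=[]
Op 6: conn=18 S1=49 S2=33 S3=49 S4=21 blocked=[]
Op 7: conn=18 S1=49 S2=33 S3=67 S4=21 blocked=[]
Op 8: conn=18 S1=49 S2=33 S3=75 S4=21 blocked=[]
Op 9: conn=31 S1=49 S2=33 S3=75 S4=21 blocked=[]
Op 10: conn=59 S1=49 S2=33 S3=75 S4=21 blocked=[]
Op 11: conn=83 S1=49 S2=33 S3=75 S4=21 blocked=[]
Op 12: conn=72 S1=49 S2=22 S3=75 S4=21 blocked=[]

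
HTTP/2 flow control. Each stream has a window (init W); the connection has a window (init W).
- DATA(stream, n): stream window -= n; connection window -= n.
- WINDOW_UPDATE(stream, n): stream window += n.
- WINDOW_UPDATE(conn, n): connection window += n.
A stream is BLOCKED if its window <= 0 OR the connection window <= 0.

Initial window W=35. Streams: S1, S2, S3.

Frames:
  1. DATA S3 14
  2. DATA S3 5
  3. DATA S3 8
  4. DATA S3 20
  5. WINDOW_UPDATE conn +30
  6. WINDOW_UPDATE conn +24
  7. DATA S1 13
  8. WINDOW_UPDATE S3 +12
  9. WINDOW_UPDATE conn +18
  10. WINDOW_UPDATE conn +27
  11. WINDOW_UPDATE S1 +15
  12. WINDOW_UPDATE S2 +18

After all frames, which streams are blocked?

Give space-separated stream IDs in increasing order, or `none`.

Op 1: conn=21 S1=35 S2=35 S3=21 blocked=[]
Op 2: conn=16 S1=35 S2=35 S3=16 blocked=[]
Op 3: conn=8 S1=35 S2=35 S3=8 blocked=[]
Op 4: conn=-12 S1=35 S2=35 S3=-12 blocked=[1, 2, 3]
Op 5: conn=18 S1=35 S2=35 S3=-12 blocked=[3]
Op 6: conn=42 S1=35 S2=35 S3=-12 blocked=[3]
Op 7: conn=29 S1=22 S2=35 S3=-12 blocked=[3]
Op 8: conn=29 S1=22 S2=35 S3=0 blocked=[3]
Op 9: conn=47 S1=22 S2=35 S3=0 blocked=[3]
Op 10: conn=74 S1=22 S2=35 S3=0 blocked=[3]
Op 11: conn=74 S1=37 S2=35 S3=0 blocked=[3]
Op 12: conn=74 S1=37 S2=53 S3=0 blocked=[3]

Answer: S3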